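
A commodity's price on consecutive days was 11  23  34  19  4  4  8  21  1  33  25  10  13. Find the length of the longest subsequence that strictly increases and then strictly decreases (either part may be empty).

inc[i] = longest strictly increasing subsequence ending at i; dec[i] = longest strictly decreasing subsequence starting at i:
i:      1  2  3  4  5  6  7  8  9 10 11 12 13
a[i]:  11 23 34 19  4  4  8 21  1 33 25 10 13
inc:    1  2  3  2  1  1  2  3  1  4  4  3  4
dec:    3  4  4  3  2  2  2  2  1  3  2  1  1
Best peak at i=3 (value 34): inc=3, dec=4, length 3+4−1 = 6.

6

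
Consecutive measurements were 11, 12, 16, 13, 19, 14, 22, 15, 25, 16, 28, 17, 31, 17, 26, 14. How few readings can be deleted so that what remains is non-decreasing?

7

Fewest deletions = n − (longest non-decreasing subsequence).
i:      1  2  3  4  5  6  7  8  9 10 11 12 13 14 15 16
a[i]:  11 12 16 13 19 14 22 15 25 16 28 17 31 17 26 14
dp:     1  2  3  3  4  4  5  5  6  6  7  7  8  8  9  5
max dp = 9, so deletions = 16 − 9 = 7.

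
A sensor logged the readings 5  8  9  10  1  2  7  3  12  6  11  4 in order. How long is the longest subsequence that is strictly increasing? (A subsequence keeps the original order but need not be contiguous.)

5

Track the smallest tail for each achievable length (strict):
5 → extends → [5]
8 → extends → [5, 8]
9 → extends → [5, 8, 9]
10 → extends → [5, 8, 9, 10]
1 → replaces 5 → [1, 8, 9, 10]
2 → replaces 8 → [1, 2, 9, 10]
7 → replaces 9 → [1, 2, 7, 10]
3 → replaces 7 → [1, 2, 3, 10]
12 → extends → [1, 2, 3, 10, 12]
6 → replaces 10 → [1, 2, 3, 6, 12]
11 → replaces 12 → [1, 2, 3, 6, 11]
4 → replaces 6 → [1, 2, 3, 4, 11]
Five tails, so the longest strictly increasing subsequence has length 5 (e.g. 5, 8, 9, 10, 12).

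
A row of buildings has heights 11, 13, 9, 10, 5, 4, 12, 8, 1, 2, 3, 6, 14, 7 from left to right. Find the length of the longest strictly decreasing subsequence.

5

Negate each value so 'decreasing' becomes 'increasing', then run patience tails on the negated sequence:
-11 → extends → [-11]
-13 → replaces -11 → [-13]
-9 → extends → [-13, -9]
-10 → replaces -9 → [-13, -10]
-5 → extends → [-13, -10, -5]
-4 → extends → [-13, -10, -5, -4]
-12 → replaces -10 → [-13, -12, -5, -4]
-8 → replaces -5 → [-13, -12, -8, -4]
-1 → extends → [-13, -12, -8, -4, -1]
-2 → replaces -1 → [-13, -12, -8, -4, -2]
-3 → replaces -2 → [-13, -12, -8, -4, -3]
-6 → replaces -4 → [-13, -12, -8, -6, -3]
-14 → replaces -13 → [-14, -12, -8, -6, -3]
-7 → replaces -6 → [-14, -12, -8, -7, -3]
Five tails, so the longest strictly decreasing subsequence of the original has length 5.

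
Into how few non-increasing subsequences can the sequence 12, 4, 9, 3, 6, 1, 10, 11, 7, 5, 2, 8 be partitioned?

Place each on the leftmost legal pile:
12 → new pile 1 (tops now [12])
4 → pile 1 (tops now [4])
9 → new pile 2 (tops now [4, 9])
3 → pile 1 (tops now [3, 9])
6 → pile 2 (tops now [3, 6])
1 → pile 1 (tops now [1, 6])
10 → new pile 3 (tops now [1, 6, 10])
11 → new pile 4 (tops now [1, 6, 10, 11])
7 → pile 3 (tops now [1, 6, 7, 11])
5 → pile 2 (tops now [1, 5, 7, 11])
2 → pile 2 (tops now [1, 2, 7, 11])
8 → pile 4 (tops now [1, 2, 7, 8])
Four piles.

4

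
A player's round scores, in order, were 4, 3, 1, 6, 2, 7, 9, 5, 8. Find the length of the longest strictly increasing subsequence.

Let dp[i] be the length of the longest such subsequence ending at index i:
i:     1 2 3 4 5 6 7 8 9
a[i]:  4 3 1 6 2 7 9 5 8
dp:    1 1 1 2 2 3 4 3 4
Maximum dp value is 4.

4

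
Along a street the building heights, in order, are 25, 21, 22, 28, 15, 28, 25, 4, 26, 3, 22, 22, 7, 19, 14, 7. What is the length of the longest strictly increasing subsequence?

4

Track the smallest tail for each achievable length (strict):
25 → extends → [25]
21 → replaces 25 → [21]
22 → extends → [21, 22]
28 → extends → [21, 22, 28]
15 → replaces 21 → [15, 22, 28]
28 → already a tail → [15, 22, 28]
25 → replaces 28 → [15, 22, 25]
4 → replaces 15 → [4, 22, 25]
26 → extends → [4, 22, 25, 26]
3 → replaces 4 → [3, 22, 25, 26]
22 → already a tail → [3, 22, 25, 26]
22 → already a tail → [3, 22, 25, 26]
7 → replaces 22 → [3, 7, 25, 26]
19 → replaces 25 → [3, 7, 19, 26]
14 → replaces 19 → [3, 7, 14, 26]
7 → already a tail → [3, 7, 14, 26]
Four tails, so the longest strictly increasing subsequence has length 4 (e.g. 21, 22, 25, 26).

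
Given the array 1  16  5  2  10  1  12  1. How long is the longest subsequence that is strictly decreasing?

4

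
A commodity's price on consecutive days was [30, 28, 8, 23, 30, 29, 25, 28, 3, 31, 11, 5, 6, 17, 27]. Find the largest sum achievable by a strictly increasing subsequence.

115

Let S[i] be the best sum of a strictly increasing subsequence ending at i:
i:       1   2   3   4   5   6   7   8   9  10  11  12  13  14  15
a[i]:   30  28   8  23  30  29  25  28   3  31  11   5   6  17  27
S:      30  28   8  31  61  60  56  84   3 115  19   8  14  36  83
Maximum is 115 (e.g. 8 + 23 + 25 + 28 + 31).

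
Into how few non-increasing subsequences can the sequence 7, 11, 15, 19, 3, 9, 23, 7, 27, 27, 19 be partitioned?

6

Place each on the leftmost legal pile:
7 → new pile 1 (tops now [7])
11 → new pile 2 (tops now [7, 11])
15 → new pile 3 (tops now [7, 11, 15])
19 → new pile 4 (tops now [7, 11, 15, 19])
3 → pile 1 (tops now [3, 11, 15, 19])
9 → pile 2 (tops now [3, 9, 15, 19])
23 → new pile 5 (tops now [3, 9, 15, 19, 23])
7 → pile 2 (tops now [3, 7, 15, 19, 23])
27 → new pile 6 (tops now [3, 7, 15, 19, 23, 27])
27 → pile 6 (tops now [3, 7, 15, 19, 23, 27])
19 → pile 4 (tops now [3, 7, 15, 19, 23, 27])
Six piles.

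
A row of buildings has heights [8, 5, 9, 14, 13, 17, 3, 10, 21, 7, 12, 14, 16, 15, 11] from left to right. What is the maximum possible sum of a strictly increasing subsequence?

69

Let S[i] be the best sum of a strictly increasing subsequence ending at i:
i:      1  2  3  4  5  6  7  8  9 10 11 12 13 14 15
a[i]:   8  5  9 14 13 17  3 10 21  7 12 14 16 15 11
S:      8  5 17 31 30 48  3 27 69 12 39 53 69 68 38
Maximum is 69 (e.g. 8 + 9 + 14 + 17 + 21).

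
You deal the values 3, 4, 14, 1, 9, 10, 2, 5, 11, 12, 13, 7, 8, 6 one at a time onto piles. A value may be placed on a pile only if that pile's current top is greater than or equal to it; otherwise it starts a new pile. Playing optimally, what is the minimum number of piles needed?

7

Place each on the leftmost legal pile:
3 → new pile 1 (tops now [3])
4 → new pile 2 (tops now [3, 4])
14 → new pile 3 (tops now [3, 4, 14])
1 → pile 1 (tops now [1, 4, 14])
9 → pile 3 (tops now [1, 4, 9])
10 → new pile 4 (tops now [1, 4, 9, 10])
2 → pile 2 (tops now [1, 2, 9, 10])
5 → pile 3 (tops now [1, 2, 5, 10])
11 → new pile 5 (tops now [1, 2, 5, 10, 11])
12 → new pile 6 (tops now [1, 2, 5, 10, 11, 12])
13 → new pile 7 (tops now [1, 2, 5, 10, 11, 12, 13])
7 → pile 4 (tops now [1, 2, 5, 7, 11, 12, 13])
8 → pile 5 (tops now [1, 2, 5, 7, 8, 12, 13])
6 → pile 4 (tops now [1, 2, 5, 6, 8, 12, 13])
Seven piles.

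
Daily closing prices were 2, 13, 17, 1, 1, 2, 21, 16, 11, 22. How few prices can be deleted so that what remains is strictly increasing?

5

Fewest deletions = n − (longest strictly increasing subsequence).
i:      1  2  3  4  5  6  7  8  9 10
a[i]:   2 13 17  1  1  2 21 16 11 22
dp:     1  2  3  1  1  2  4  3  3  5
max dp = 5, so deletions = 10 − 5 = 5.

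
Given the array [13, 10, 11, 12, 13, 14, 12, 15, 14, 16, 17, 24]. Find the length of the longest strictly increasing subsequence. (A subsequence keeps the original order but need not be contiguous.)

Let dp[i] be the length of the longest such subsequence ending at index i:
i:      1  2  3  4  5  6  7  8  9 10 11 12
a[i]:  13 10 11 12 13 14 12 15 14 16 17 24
dp:     1  1  2  3  4  5  3  6  5  7  8  9
Maximum dp value is 9.

9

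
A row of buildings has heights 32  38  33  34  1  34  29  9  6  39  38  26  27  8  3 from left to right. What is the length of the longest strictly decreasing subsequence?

Negate each value so 'decreasing' becomes 'increasing', then run patience tails on the negated sequence:
-32 → extends → [-32]
-38 → replaces -32 → [-38]
-33 → extends → [-38, -33]
-34 → replaces -33 → [-38, -34]
-1 → extends → [-38, -34, -1]
-34 → already a tail → [-38, -34, -1]
-29 → replaces -1 → [-38, -34, -29]
-9 → extends → [-38, -34, -29, -9]
-6 → extends → [-38, -34, -29, -9, -6]
-39 → replaces -38 → [-39, -34, -29, -9, -6]
-38 → replaces -34 → [-39, -38, -29, -9, -6]
-26 → replaces -9 → [-39, -38, -29, -26, -6]
-27 → replaces -26 → [-39, -38, -29, -27, -6]
-8 → replaces -6 → [-39, -38, -29, -27, -8]
-3 → extends → [-39, -38, -29, -27, -8, -3]
Six tails, so the longest strictly decreasing subsequence of the original has length 6.

6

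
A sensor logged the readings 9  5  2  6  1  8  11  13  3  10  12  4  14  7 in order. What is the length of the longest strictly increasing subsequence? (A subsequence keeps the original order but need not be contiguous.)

6

Let dp[i] be the length of the longest such subsequence ending at index i:
i:      1  2  3  4  5  6  7  8  9 10 11 12 13 14
a[i]:   9  5  2  6  1  8 11 13  3 10 12  4 14  7
dp:     1  1  1  2  1  3  4  5  2  4  5  3  6  4
Maximum dp value is 6.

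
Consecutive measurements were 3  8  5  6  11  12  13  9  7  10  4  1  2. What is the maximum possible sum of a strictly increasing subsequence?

50

Let S[i] be the best sum of a strictly increasing subsequence ending at i:
i:      1  2  3  4  5  6  7  8  9 10 11 12 13
a[i]:   3  8  5  6 11 12 13  9  7 10  4  1  2
S:      3 11  8 14 25 37 50 23 21 33  7  1  3
Maximum is 50 (e.g. 3 + 5 + 6 + 11 + 12 + 13).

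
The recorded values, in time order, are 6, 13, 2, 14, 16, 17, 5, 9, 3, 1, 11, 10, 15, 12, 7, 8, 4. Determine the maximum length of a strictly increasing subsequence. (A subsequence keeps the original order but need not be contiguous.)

5

Let dp[i] be the length of the longest such subsequence ending at index i:
i:      1  2  3  4  5  6  7  8  9 10 11 12 13 14 15 16 17
a[i]:   6 13  2 14 16 17  5  9  3  1 11 10 15 12  7  8  4
dp:     1  2  1  3  4  5  2  3  2  1  4  4  5  5  3  4  3
Maximum dp value is 5.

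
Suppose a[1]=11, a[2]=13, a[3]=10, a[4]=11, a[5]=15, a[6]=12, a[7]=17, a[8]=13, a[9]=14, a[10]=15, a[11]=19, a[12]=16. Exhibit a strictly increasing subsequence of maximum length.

10, 11, 12, 13, 14, 15, 19

Patience tails give the LIS length; then backtrack through the dp parents:
11 → extends → [11]
13 → extends → [11, 13]
10 → replaces 11 → [10, 13]
11 → replaces 13 → [10, 11]
15 → extends → [10, 11, 15]
12 → replaces 15 → [10, 11, 12]
17 → extends → [10, 11, 12, 17]
13 → replaces 17 → [10, 11, 12, 13]
14 → extends → [10, 11, 12, 13, 14]
15 → extends → [10, 11, 12, 13, 14, 15]
19 → extends → [10, 11, 12, 13, 14, 15, 19]
16 → replaces 19 → [10, 11, 12, 13, 14, 15, 16]
Length 7; one witness is 10, 11, 12, 13, 14, 15, 19.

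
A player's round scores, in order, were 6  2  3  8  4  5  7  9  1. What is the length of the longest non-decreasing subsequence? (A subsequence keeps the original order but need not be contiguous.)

Track the smallest tail for each achievable length (allowing ties):
6 → extends → [6]
2 → replaces 6 → [2]
3 → extends → [2, 3]
8 → extends → [2, 3, 8]
4 → replaces 8 → [2, 3, 4]
5 → extends → [2, 3, 4, 5]
7 → extends → [2, 3, 4, 5, 7]
9 → extends → [2, 3, 4, 5, 7, 9]
1 → replaces 2 → [1, 3, 4, 5, 7, 9]
Six tails, so the longest non-decreasing subsequence has length 6 (e.g. 2, 3, 4, 5, 7, 9).

6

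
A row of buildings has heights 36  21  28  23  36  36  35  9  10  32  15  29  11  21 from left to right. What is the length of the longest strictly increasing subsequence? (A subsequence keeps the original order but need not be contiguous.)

4

Track the smallest tail for each achievable length (strict):
36 → extends → [36]
21 → replaces 36 → [21]
28 → extends → [21, 28]
23 → replaces 28 → [21, 23]
36 → extends → [21, 23, 36]
36 → already a tail → [21, 23, 36]
35 → replaces 36 → [21, 23, 35]
9 → replaces 21 → [9, 23, 35]
10 → replaces 23 → [9, 10, 35]
32 → replaces 35 → [9, 10, 32]
15 → replaces 32 → [9, 10, 15]
29 → extends → [9, 10, 15, 29]
11 → replaces 15 → [9, 10, 11, 29]
21 → replaces 29 → [9, 10, 11, 21]
Four tails, so the longest strictly increasing subsequence has length 4 (e.g. 9, 10, 15, 29).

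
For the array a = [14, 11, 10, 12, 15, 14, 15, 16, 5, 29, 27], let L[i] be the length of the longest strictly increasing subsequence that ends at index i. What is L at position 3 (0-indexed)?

2

dp[i] = 1 + max{dp[j] : j<i, a[j]<a[i]} (or 1 if no such j):
i:      0  1  2  3  4  5  6  7  8  9 10
a[i]:  14 11 10 12 15 14 15 16  5 29 27
dp:     1  1  1  2  3  3  4  5  1  6  6
At index 3 the value is 2.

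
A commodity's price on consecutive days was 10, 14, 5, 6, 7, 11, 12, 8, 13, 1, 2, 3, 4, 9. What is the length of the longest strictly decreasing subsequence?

Negate each value so 'decreasing' becomes 'increasing', then run patience tails on the negated sequence:
-10 → extends → [-10]
-14 → replaces -10 → [-14]
-5 → extends → [-14, -5]
-6 → replaces -5 → [-14, -6]
-7 → replaces -6 → [-14, -7]
-11 → replaces -7 → [-14, -11]
-12 → replaces -11 → [-14, -12]
-8 → extends → [-14, -12, -8]
-13 → replaces -12 → [-14, -13, -8]
-1 → extends → [-14, -13, -8, -1]
-2 → replaces -1 → [-14, -13, -8, -2]
-3 → replaces -2 → [-14, -13, -8, -3]
-4 → replaces -3 → [-14, -13, -8, -4]
-9 → replaces -8 → [-14, -13, -9, -4]
Four tails, so the longest strictly decreasing subsequence of the original has length 4.

4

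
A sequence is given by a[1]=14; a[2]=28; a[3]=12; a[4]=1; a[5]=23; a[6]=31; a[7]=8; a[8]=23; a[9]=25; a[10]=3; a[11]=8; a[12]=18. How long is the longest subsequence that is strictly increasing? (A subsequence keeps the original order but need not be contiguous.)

Let dp[i] be the length of the longest such subsequence ending at index i:
i:      1  2  3  4  5  6  7  8  9 10 11 12
a[i]:  14 28 12  1 23 31  8 23 25  3  8 18
dp:     1  2  1  1  2  3  2  3  4  2  3  4
Maximum dp value is 4.

4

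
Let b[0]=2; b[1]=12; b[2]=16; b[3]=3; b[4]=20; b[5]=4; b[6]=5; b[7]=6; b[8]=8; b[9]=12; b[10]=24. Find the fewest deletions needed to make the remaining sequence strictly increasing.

3

Fewest deletions = n − (longest strictly increasing subsequence).
Patience tails:
2 → extends → [2]
12 → extends → [2, 12]
16 → extends → [2, 12, 16]
3 → replaces 12 → [2, 3, 16]
20 → extends → [2, 3, 16, 20]
4 → replaces 16 → [2, 3, 4, 20]
5 → replaces 20 → [2, 3, 4, 5]
6 → extends → [2, 3, 4, 5, 6]
8 → extends → [2, 3, 4, 5, 6, 8]
12 → extends → [2, 3, 4, 5, 6, 8, 12]
24 → extends → [2, 3, 4, 5, 6, 8, 12, 24]
Longest strictly increasing subsequence has length 8, so deletions = 11 − 8 = 3.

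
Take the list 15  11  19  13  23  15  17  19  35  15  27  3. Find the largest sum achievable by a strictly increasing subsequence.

110

Let S[i] be the best sum of a strictly increasing subsequence ending at i:
i:       1   2   3   4   5   6   7   8   9  10  11  12
a[i]:   15  11  19  13  23  15  17  19  35  15  27   3
S:      15  11  34  24  57  39  56  75 110  39 102   3
Maximum is 110 (e.g. 11 + 13 + 15 + 17 + 19 + 35).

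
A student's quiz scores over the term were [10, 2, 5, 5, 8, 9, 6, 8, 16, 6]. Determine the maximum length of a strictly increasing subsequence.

Track the smallest tail for each achievable length (strict):
10 → extends → [10]
2 → replaces 10 → [2]
5 → extends → [2, 5]
5 → already a tail → [2, 5]
8 → extends → [2, 5, 8]
9 → extends → [2, 5, 8, 9]
6 → replaces 8 → [2, 5, 6, 9]
8 → replaces 9 → [2, 5, 6, 8]
16 → extends → [2, 5, 6, 8, 16]
6 → already a tail → [2, 5, 6, 8, 16]
Five tails, so the longest strictly increasing subsequence has length 5 (e.g. 2, 5, 8, 9, 16).

5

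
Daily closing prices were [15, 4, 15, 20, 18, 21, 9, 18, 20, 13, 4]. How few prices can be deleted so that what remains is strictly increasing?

Fewest deletions = n − (longest strictly increasing subsequence).
i:      1  2  3  4  5  6  7  8  9 10 11
a[i]:  15  4 15 20 18 21  9 18 20 13  4
dp:     1  1  2  3  3  4  2  3  4  3  1
max dp = 4, so deletions = 11 − 4 = 7.

7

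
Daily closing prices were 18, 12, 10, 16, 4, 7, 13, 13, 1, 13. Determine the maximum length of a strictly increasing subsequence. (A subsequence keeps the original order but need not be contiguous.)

Let dp[i] be the length of the longest such subsequence ending at index i:
i:      1  2  3  4  5  6  7  8  9 10
a[i]:  18 12 10 16  4  7 13 13  1 13
dp:     1  1  1  2  1  2  3  3  1  3
Maximum dp value is 3.

3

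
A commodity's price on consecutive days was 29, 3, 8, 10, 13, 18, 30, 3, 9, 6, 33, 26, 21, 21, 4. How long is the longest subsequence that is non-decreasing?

7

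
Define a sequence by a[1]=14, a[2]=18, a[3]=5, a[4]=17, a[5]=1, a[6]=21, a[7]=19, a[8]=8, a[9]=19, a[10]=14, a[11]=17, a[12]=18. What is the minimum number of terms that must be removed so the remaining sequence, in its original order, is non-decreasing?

Fewest deletions = n − (longest non-decreasing subsequence).
Patience tails:
14 → extends → [14]
18 → extends → [14, 18]
5 → replaces 14 → [5, 18]
17 → replaces 18 → [5, 17]
1 → replaces 5 → [1, 17]
21 → extends → [1, 17, 21]
19 → replaces 21 → [1, 17, 19]
8 → replaces 17 → [1, 8, 19]
19 → extends → [1, 8, 19, 19]
14 → replaces 19 → [1, 8, 14, 19]
17 → replaces 19 → [1, 8, 14, 17]
18 → extends → [1, 8, 14, 17, 18]
Longest non-decreasing subsequence has length 5, so deletions = 12 − 5 = 7.

7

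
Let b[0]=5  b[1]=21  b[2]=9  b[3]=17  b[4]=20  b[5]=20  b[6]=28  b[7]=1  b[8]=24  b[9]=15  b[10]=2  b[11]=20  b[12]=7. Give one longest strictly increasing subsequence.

5, 9, 17, 20, 28

Patience tails give the LIS length; then backtrack through the dp parents:
5 → extends → [5]
21 → extends → [5, 21]
9 → replaces 21 → [5, 9]
17 → extends → [5, 9, 17]
20 → extends → [5, 9, 17, 20]
20 → already a tail → [5, 9, 17, 20]
28 → extends → [5, 9, 17, 20, 28]
1 → replaces 5 → [1, 9, 17, 20, 28]
24 → replaces 28 → [1, 9, 17, 20, 24]
15 → replaces 17 → [1, 9, 15, 20, 24]
2 → replaces 9 → [1, 2, 15, 20, 24]
20 → already a tail → [1, 2, 15, 20, 24]
7 → replaces 15 → [1, 2, 7, 20, 24]
Length 5; one witness is 5, 9, 17, 20, 28.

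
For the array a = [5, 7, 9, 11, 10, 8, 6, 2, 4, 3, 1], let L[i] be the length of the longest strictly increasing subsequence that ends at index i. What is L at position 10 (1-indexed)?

2

dp[i] = 1 + max{dp[j] : j<i, a[j]<a[i]} (or 1 if no such j):
i:      1  2  3  4  5  6  7  8  9 10 11
a[i]:   5  7  9 11 10  8  6  2  4  3  1
dp:     1  2  3  4  4  3  2  1  2  2  1
At index 10 the value is 2.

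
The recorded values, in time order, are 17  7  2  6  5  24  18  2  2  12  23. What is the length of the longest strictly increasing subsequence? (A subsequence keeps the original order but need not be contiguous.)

Track the smallest tail for each achievable length (strict):
17 → extends → [17]
7 → replaces 17 → [7]
2 → replaces 7 → [2]
6 → extends → [2, 6]
5 → replaces 6 → [2, 5]
24 → extends → [2, 5, 24]
18 → replaces 24 → [2, 5, 18]
2 → already a tail → [2, 5, 18]
2 → already a tail → [2, 5, 18]
12 → replaces 18 → [2, 5, 12]
23 → extends → [2, 5, 12, 23]
Four tails, so the longest strictly increasing subsequence has length 4 (e.g. 2, 6, 18, 23).

4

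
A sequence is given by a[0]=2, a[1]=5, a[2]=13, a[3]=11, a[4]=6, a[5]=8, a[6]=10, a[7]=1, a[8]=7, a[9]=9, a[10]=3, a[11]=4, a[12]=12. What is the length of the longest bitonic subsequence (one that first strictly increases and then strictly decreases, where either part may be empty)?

7

inc[i] = longest strictly increasing subsequence ending at i; dec[i] = longest strictly decreasing subsequence starting at i:
i:      0  1  2  3  4  5  6  7  8  9 10 11 12
a[i]:   2  5 13 11  6  8 10  1  7  9  3  4 12
inc:    1  2  3  3  3  4  5  1  4  5  2  3  6
dec:    2  2  5  4  2  3  3  1  2  2  1  1  1
Best peak at i=2 (value 13): inc=3, dec=5, length 3+5−1 = 7.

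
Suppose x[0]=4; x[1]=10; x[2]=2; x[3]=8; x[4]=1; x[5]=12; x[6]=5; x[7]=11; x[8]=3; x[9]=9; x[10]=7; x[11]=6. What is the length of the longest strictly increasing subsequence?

3

Track the smallest tail for each achievable length (strict):
4 → extends → [4]
10 → extends → [4, 10]
2 → replaces 4 → [2, 10]
8 → replaces 10 → [2, 8]
1 → replaces 2 → [1, 8]
12 → extends → [1, 8, 12]
5 → replaces 8 → [1, 5, 12]
11 → replaces 12 → [1, 5, 11]
3 → replaces 5 → [1, 3, 11]
9 → replaces 11 → [1, 3, 9]
7 → replaces 9 → [1, 3, 7]
6 → replaces 7 → [1, 3, 6]
Three tails, so the longest strictly increasing subsequence has length 3 (e.g. 4, 10, 12).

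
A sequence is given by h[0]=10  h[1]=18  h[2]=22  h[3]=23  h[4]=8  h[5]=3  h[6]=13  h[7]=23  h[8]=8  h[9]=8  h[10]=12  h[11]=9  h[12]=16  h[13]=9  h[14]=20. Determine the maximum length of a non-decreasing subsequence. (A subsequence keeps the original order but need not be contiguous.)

6

Let dp[i] be the length of the longest such subsequence ending at index i:
i:      0  1  2  3  4  5  6  7  8  9 10 11 12 13 14
h[i]:  10 18 22 23  8  3 13 23  8  8 12  9 16  9 20
dp:     1  2  3  4  1  1  2  5  2  3  4  4  5  5  6
Maximum dp value is 6.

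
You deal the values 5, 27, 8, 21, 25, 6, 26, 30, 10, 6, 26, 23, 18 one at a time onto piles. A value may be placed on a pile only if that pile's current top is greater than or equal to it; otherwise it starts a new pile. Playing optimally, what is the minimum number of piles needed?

6

Place each on the leftmost legal pile:
5 → new pile 1 (tops now [5])
27 → new pile 2 (tops now [5, 27])
8 → pile 2 (tops now [5, 8])
21 → new pile 3 (tops now [5, 8, 21])
25 → new pile 4 (tops now [5, 8, 21, 25])
6 → pile 2 (tops now [5, 6, 21, 25])
26 → new pile 5 (tops now [5, 6, 21, 25, 26])
30 → new pile 6 (tops now [5, 6, 21, 25, 26, 30])
10 → pile 3 (tops now [5, 6, 10, 25, 26, 30])
6 → pile 2 (tops now [5, 6, 10, 25, 26, 30])
26 → pile 5 (tops now [5, 6, 10, 25, 26, 30])
23 → pile 4 (tops now [5, 6, 10, 23, 26, 30])
18 → pile 4 (tops now [5, 6, 10, 18, 26, 30])
Six piles.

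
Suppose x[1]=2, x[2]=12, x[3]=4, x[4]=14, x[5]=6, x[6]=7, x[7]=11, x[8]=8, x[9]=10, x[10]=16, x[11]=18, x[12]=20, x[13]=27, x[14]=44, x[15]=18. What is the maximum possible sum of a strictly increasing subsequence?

Let S[i] be the best sum of a strictly increasing subsequence ending at i:
i:       1   2   3   4   5   6   7   8   9  10  11  12  13  14  15
x[i]:    2  12   4  14   6   7  11   8  10  16  18  20  27  44  18
S:       2  14   6  28  12  19  30  27  37  53  71  91 118 162  71
Maximum is 162 (e.g. 2 + 4 + 6 + 7 + 8 + 10 + 16 + 18 + 20 + 27 + 44).

162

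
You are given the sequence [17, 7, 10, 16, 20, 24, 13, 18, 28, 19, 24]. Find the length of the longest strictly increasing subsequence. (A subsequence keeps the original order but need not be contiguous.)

Track the smallest tail for each achievable length (strict):
17 → extends → [17]
7 → replaces 17 → [7]
10 → extends → [7, 10]
16 → extends → [7, 10, 16]
20 → extends → [7, 10, 16, 20]
24 → extends → [7, 10, 16, 20, 24]
13 → replaces 16 → [7, 10, 13, 20, 24]
18 → replaces 20 → [7, 10, 13, 18, 24]
28 → extends → [7, 10, 13, 18, 24, 28]
19 → replaces 24 → [7, 10, 13, 18, 19, 28]
24 → replaces 28 → [7, 10, 13, 18, 19, 24]
Six tails, so the longest strictly increasing subsequence has length 6 (e.g. 7, 10, 16, 20, 24, 28).

6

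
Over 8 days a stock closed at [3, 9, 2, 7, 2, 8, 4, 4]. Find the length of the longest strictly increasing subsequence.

Let dp[i] be the length of the longest such subsequence ending at index i:
i:     1 2 3 4 5 6 7 8
a[i]:  3 9 2 7 2 8 4 4
dp:    1 2 1 2 1 3 2 2
Maximum dp value is 3.

3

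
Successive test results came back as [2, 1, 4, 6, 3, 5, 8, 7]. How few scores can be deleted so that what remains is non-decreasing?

4

Fewest deletions = n − (longest non-decreasing subsequence).
i:     1 2 3 4 5 6 7 8
a[i]:  2 1 4 6 3 5 8 7
dp:    1 1 2 3 2 3 4 4
max dp = 4, so deletions = 8 − 4 = 4.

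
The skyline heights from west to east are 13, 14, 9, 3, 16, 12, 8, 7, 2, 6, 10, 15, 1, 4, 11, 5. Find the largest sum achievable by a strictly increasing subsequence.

Let S[i] be the best sum of a strictly increasing subsequence ending at i:
i:      1  2  3  4  5  6  7  8  9 10 11 12 13 14 15 16
a[i]:  13 14  9  3 16 12  8  7  2  6 10 15  1  4 11  5
S:     13 27  9  3 43 21 11 10  2  9 21 42  1  7 32 12
Maximum is 43 (e.g. 13 + 14 + 16).

43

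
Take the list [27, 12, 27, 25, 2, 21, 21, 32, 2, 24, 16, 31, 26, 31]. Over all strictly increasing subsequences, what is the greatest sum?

114

Let S[i] be the best sum of a strictly increasing subsequence ending at i:
i:       1   2   3   4   5   6   7   8   9  10  11  12  13  14
a[i]:   27  12  27  25   2  21  21  32   2  24  16  31  26  31
S:      27  12  39  37   2  33  33  71   2  57  28  88  83 114
Maximum is 114 (e.g. 12 + 21 + 24 + 26 + 31).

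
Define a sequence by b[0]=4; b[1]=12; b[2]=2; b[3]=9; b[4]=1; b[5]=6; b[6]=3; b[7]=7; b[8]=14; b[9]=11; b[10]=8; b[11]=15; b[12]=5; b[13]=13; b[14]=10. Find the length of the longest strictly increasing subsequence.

Let dp[i] be the length of the longest such subsequence ending at index i:
i:      0  1  2  3  4  5  6  7  8  9 10 11 12 13 14
b[i]:   4 12  2  9  1  6  3  7 14 11  8 15  5 13 10
dp:     1  2  1  2  1  2  2  3  4  4  4  5  3  5  5
Maximum dp value is 5.

5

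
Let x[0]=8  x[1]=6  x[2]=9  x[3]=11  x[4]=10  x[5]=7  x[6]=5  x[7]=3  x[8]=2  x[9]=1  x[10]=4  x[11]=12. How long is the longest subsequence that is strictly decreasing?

7

Negate each value so 'decreasing' becomes 'increasing', then run patience tails on the negated sequence:
-8 → extends → [-8]
-6 → extends → [-8, -6]
-9 → replaces -8 → [-9, -6]
-11 → replaces -9 → [-11, -6]
-10 → replaces -6 → [-11, -10]
-7 → extends → [-11, -10, -7]
-5 → extends → [-11, -10, -7, -5]
-3 → extends → [-11, -10, -7, -5, -3]
-2 → extends → [-11, -10, -7, -5, -3, -2]
-1 → extends → [-11, -10, -7, -5, -3, -2, -1]
-4 → replaces -3 → [-11, -10, -7, -5, -4, -2, -1]
-12 → replaces -11 → [-12, -10, -7, -5, -4, -2, -1]
Seven tails, so the longest strictly decreasing subsequence of the original has length 7.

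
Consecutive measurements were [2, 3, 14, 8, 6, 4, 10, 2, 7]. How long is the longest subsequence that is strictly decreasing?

Negate each value so 'decreasing' becomes 'increasing', then run patience tails on the negated sequence:
-2 → extends → [-2]
-3 → replaces -2 → [-3]
-14 → replaces -3 → [-14]
-8 → extends → [-14, -8]
-6 → extends → [-14, -8, -6]
-4 → extends → [-14, -8, -6, -4]
-10 → replaces -8 → [-14, -10, -6, -4]
-2 → extends → [-14, -10, -6, -4, -2]
-7 → replaces -6 → [-14, -10, -7, -4, -2]
Five tails, so the longest strictly decreasing subsequence of the original has length 5.

5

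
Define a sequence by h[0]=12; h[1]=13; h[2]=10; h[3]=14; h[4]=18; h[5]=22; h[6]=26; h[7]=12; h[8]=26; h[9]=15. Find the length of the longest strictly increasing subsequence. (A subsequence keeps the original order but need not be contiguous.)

Let dp[i] be the length of the longest such subsequence ending at index i:
i:      0  1  2  3  4  5  6  7  8  9
h[i]:  12 13 10 14 18 22 26 12 26 15
dp:     1  2  1  3  4  5  6  2  6  4
Maximum dp value is 6.

6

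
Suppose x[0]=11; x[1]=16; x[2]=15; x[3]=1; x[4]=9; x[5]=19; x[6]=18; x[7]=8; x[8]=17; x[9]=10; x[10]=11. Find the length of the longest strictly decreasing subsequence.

Let dp[i] be the longest strictly decreasing subsequence ending at i:
i:      0  1  2  3  4  5  6  7  8  9 10
x[i]:  11 16 15  1  9 19 18  8 17 10 11
dp:     1  1  2  3  3  1  2  4  3  4  4
Maximum is 4.

4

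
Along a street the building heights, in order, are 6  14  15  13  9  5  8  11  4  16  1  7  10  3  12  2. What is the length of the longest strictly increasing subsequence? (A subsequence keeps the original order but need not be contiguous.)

4

Let dp[i] be the length of the longest such subsequence ending at index i:
i:      1  2  3  4  5  6  7  8  9 10 11 12 13 14 15 16
a[i]:   6 14 15 13  9  5  8 11  4 16  1  7 10  3 12  2
dp:     1  2  3  2  2  1  2  3  1  4  1  2  3  2  4  2
Maximum dp value is 4.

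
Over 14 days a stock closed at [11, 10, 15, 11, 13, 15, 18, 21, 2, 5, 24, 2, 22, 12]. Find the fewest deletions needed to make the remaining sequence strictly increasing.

7

Fewest deletions = n − (longest strictly increasing subsequence).
Patience tails:
11 → extends → [11]
10 → replaces 11 → [10]
15 → extends → [10, 15]
11 → replaces 15 → [10, 11]
13 → extends → [10, 11, 13]
15 → extends → [10, 11, 13, 15]
18 → extends → [10, 11, 13, 15, 18]
21 → extends → [10, 11, 13, 15, 18, 21]
2 → replaces 10 → [2, 11, 13, 15, 18, 21]
5 → replaces 11 → [2, 5, 13, 15, 18, 21]
24 → extends → [2, 5, 13, 15, 18, 21, 24]
2 → already a tail → [2, 5, 13, 15, 18, 21, 24]
22 → replaces 24 → [2, 5, 13, 15, 18, 21, 22]
12 → replaces 13 → [2, 5, 12, 15, 18, 21, 22]
Longest strictly increasing subsequence has length 7, so deletions = 14 − 7 = 7.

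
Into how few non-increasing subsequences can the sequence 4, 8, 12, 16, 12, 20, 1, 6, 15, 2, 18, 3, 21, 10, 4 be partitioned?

Place each on the leftmost legal pile:
4 → new pile 1 (tops now [4])
8 → new pile 2 (tops now [4, 8])
12 → new pile 3 (tops now [4, 8, 12])
16 → new pile 4 (tops now [4, 8, 12, 16])
12 → pile 3 (tops now [4, 8, 12, 16])
20 → new pile 5 (tops now [4, 8, 12, 16, 20])
1 → pile 1 (tops now [1, 8, 12, 16, 20])
6 → pile 2 (tops now [1, 6, 12, 16, 20])
15 → pile 4 (tops now [1, 6, 12, 15, 20])
2 → pile 2 (tops now [1, 2, 12, 15, 20])
18 → pile 5 (tops now [1, 2, 12, 15, 18])
3 → pile 3 (tops now [1, 2, 3, 15, 18])
21 → new pile 6 (tops now [1, 2, 3, 15, 18, 21])
10 → pile 4 (tops now [1, 2, 3, 10, 18, 21])
4 → pile 4 (tops now [1, 2, 3, 4, 18, 21])
Six piles.

6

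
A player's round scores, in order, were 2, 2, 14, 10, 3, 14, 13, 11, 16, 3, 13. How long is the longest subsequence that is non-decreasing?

Track the smallest tail for each achievable length (allowing ties):
2 → extends → [2]
2 → extends → [2, 2]
14 → extends → [2, 2, 14]
10 → replaces 14 → [2, 2, 10]
3 → replaces 10 → [2, 2, 3]
14 → extends → [2, 2, 3, 14]
13 → replaces 14 → [2, 2, 3, 13]
11 → replaces 13 → [2, 2, 3, 11]
16 → extends → [2, 2, 3, 11, 16]
3 → replaces 11 → [2, 2, 3, 3, 16]
13 → replaces 16 → [2, 2, 3, 3, 13]
Five tails, so the longest non-decreasing subsequence has length 5 (e.g. 2, 2, 14, 14, 16).

5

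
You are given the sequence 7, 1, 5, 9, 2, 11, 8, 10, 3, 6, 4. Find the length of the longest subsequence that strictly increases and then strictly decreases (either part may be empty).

7

inc[i] = longest strictly increasing subsequence ending at i; dec[i] = longest strictly decreasing subsequence starting at i:
i:      1  2  3  4  5  6  7  8  9 10 11
a[i]:   7  1  5  9  2 11  8 10  3  6  4
inc:    1  1  2  3  2  4  3  4  3  4  4
dec:    3  1  2  4  1  4  3  3  1  2  1
Best peak at i=6 (value 11): inc=4, dec=4, length 4+4−1 = 7.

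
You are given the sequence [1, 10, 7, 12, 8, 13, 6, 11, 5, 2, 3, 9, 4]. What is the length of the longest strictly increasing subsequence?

Track the smallest tail for each achievable length (strict):
1 → extends → [1]
10 → extends → [1, 10]
7 → replaces 10 → [1, 7]
12 → extends → [1, 7, 12]
8 → replaces 12 → [1, 7, 8]
13 → extends → [1, 7, 8, 13]
6 → replaces 7 → [1, 6, 8, 13]
11 → replaces 13 → [1, 6, 8, 11]
5 → replaces 6 → [1, 5, 8, 11]
2 → replaces 5 → [1, 2, 8, 11]
3 → replaces 8 → [1, 2, 3, 11]
9 → replaces 11 → [1, 2, 3, 9]
4 → replaces 9 → [1, 2, 3, 4]
Four tails, so the longest strictly increasing subsequence has length 4 (e.g. 1, 10, 12, 13).

4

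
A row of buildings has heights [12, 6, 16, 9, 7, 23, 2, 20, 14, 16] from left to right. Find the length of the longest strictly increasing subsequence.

4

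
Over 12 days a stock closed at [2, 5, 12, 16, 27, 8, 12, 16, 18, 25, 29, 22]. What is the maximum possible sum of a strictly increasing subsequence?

115

Let S[i] be the best sum of a strictly increasing subsequence ending at i:
i:       1   2   3   4   5   6   7   8   9  10  11  12
a[i]:    2   5  12  16  27   8  12  16  18  25  29  22
S:       2   7  19  35  62  15  27  43  61  86 115  83
Maximum is 115 (e.g. 2 + 5 + 8 + 12 + 16 + 18 + 25 + 29).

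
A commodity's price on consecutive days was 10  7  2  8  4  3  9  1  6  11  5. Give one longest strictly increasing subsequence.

Patience tails give the LIS length; then backtrack through the dp parents:
10 → extends → [10]
7 → replaces 10 → [7]
2 → replaces 7 → [2]
8 → extends → [2, 8]
4 → replaces 8 → [2, 4]
3 → replaces 4 → [2, 3]
9 → extends → [2, 3, 9]
1 → replaces 2 → [1, 3, 9]
6 → replaces 9 → [1, 3, 6]
11 → extends → [1, 3, 6, 11]
5 → replaces 6 → [1, 3, 5, 11]
Length 4; one witness is 7, 8, 9, 11.

7, 8, 9, 11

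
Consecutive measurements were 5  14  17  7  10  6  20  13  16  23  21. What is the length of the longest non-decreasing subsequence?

Track the smallest tail for each achievable length (allowing ties):
5 → extends → [5]
14 → extends → [5, 14]
17 → extends → [5, 14, 17]
7 → replaces 14 → [5, 7, 17]
10 → replaces 17 → [5, 7, 10]
6 → replaces 7 → [5, 6, 10]
20 → extends → [5, 6, 10, 20]
13 → replaces 20 → [5, 6, 10, 13]
16 → extends → [5, 6, 10, 13, 16]
23 → extends → [5, 6, 10, 13, 16, 23]
21 → replaces 23 → [5, 6, 10, 13, 16, 21]
Six tails, so the longest non-decreasing subsequence has length 6 (e.g. 5, 7, 10, 13, 16, 23).

6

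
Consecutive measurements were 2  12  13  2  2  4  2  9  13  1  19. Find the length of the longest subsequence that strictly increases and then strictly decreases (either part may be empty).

6

inc[i] = longest strictly increasing subsequence ending at i; dec[i] = longest strictly decreasing subsequence starting at i:
i:      1  2  3  4  5  6  7  8  9 10 11
a[i]:   2 12 13  2  2  4  2  9 13  1 19
inc:    1  2  3  1  1  2  1  3  4  1  5
dec:    2  4  4  2  2  3  2  2  2  1  1
Best peak at i=3 (value 13): inc=3, dec=4, length 3+4−1 = 6.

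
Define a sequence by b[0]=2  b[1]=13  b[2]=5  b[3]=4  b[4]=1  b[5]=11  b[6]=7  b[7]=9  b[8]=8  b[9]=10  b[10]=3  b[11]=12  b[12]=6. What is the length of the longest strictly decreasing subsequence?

5

Negate each value so 'decreasing' becomes 'increasing', then run patience tails on the negated sequence:
-2 → extends → [-2]
-13 → replaces -2 → [-13]
-5 → extends → [-13, -5]
-4 → extends → [-13, -5, -4]
-1 → extends → [-13, -5, -4, -1]
-11 → replaces -5 → [-13, -11, -4, -1]
-7 → replaces -4 → [-13, -11, -7, -1]
-9 → replaces -7 → [-13, -11, -9, -1]
-8 → replaces -1 → [-13, -11, -9, -8]
-10 → replaces -9 → [-13, -11, -10, -8]
-3 → extends → [-13, -11, -10, -8, -3]
-12 → replaces -11 → [-13, -12, -10, -8, -3]
-6 → replaces -3 → [-13, -12, -10, -8, -6]
Five tails, so the longest strictly decreasing subsequence of the original has length 5.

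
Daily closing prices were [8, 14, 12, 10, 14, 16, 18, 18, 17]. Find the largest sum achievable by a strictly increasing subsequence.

68

Let S[i] be the best sum of a strictly increasing subsequence ending at i:
i:      1  2  3  4  5  6  7  8  9
a[i]:   8 14 12 10 14 16 18 18 17
S:      8 22 20 18 34 50 68 68 67
Maximum is 68 (e.g. 8 + 12 + 14 + 16 + 18).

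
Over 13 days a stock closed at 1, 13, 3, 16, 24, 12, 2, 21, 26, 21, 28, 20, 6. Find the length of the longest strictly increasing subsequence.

6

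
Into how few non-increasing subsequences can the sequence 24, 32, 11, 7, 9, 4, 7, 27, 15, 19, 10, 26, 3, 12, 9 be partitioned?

5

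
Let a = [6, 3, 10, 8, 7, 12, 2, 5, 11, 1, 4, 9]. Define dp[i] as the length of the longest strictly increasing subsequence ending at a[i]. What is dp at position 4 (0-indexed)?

dp[i] = 1 + max{dp[j] : j<i, a[j]<a[i]} (or 1 if no such j):
i:      0  1  2  3  4  5  6  7  8  9 10 11
a[i]:   6  3 10  8  7 12  2  5 11  1  4  9
dp:     1  1  2  2  2  3  1  2  3  1  2  3
At index 4 the value is 2.

2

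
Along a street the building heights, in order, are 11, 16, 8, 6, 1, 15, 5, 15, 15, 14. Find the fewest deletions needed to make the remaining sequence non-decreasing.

6

Fewest deletions = n − (longest non-decreasing subsequence).
i:      1  2  3  4  5  6  7  8  9 10
a[i]:  11 16  8  6  1 15  5 15 15 14
dp:     1  2  1  1  1  2  2  3  4  3
max dp = 4, so deletions = 10 − 4 = 6.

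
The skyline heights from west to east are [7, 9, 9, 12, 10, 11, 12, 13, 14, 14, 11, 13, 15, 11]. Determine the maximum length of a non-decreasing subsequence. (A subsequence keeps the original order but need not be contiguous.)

10

Let dp[i] be the length of the longest such subsequence ending at index i:
i:      1  2  3  4  5  6  7  8  9 10 11 12 13 14
a[i]:   7  9  9 12 10 11 12 13 14 14 11 13 15 11
dp:     1  2  3  4  4  5  6  7  8  9  6  8 10  7
Maximum dp value is 10.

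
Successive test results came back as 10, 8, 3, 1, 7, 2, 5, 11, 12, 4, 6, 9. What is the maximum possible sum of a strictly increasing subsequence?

Let S[i] be the best sum of a strictly increasing subsequence ending at i:
i:      1  2  3  4  5  6  7  8  9 10 11 12
a[i]:  10  8  3  1  7  2  5 11 12  4  6  9
S:     10  8  3  1 10  3  8 21 33  7 14 23
Maximum is 33 (e.g. 3 + 7 + 11 + 12).

33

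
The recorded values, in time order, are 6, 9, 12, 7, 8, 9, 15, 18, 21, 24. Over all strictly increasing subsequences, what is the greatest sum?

108

Let S[i] be the best sum of a strictly increasing subsequence ending at i:
i:       1   2   3   4   5   6   7   8   9  10
a[i]:    6   9  12   7   8   9  15  18  21  24
S:       6  15  27  13  21  30  45  63  84 108
Maximum is 108 (e.g. 6 + 7 + 8 + 9 + 15 + 18 + 21 + 24).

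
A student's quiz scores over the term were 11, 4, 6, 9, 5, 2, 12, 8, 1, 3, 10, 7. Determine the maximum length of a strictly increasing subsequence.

4

Track the smallest tail for each achievable length (strict):
11 → extends → [11]
4 → replaces 11 → [4]
6 → extends → [4, 6]
9 → extends → [4, 6, 9]
5 → replaces 6 → [4, 5, 9]
2 → replaces 4 → [2, 5, 9]
12 → extends → [2, 5, 9, 12]
8 → replaces 9 → [2, 5, 8, 12]
1 → replaces 2 → [1, 5, 8, 12]
3 → replaces 5 → [1, 3, 8, 12]
10 → replaces 12 → [1, 3, 8, 10]
7 → replaces 8 → [1, 3, 7, 10]
Four tails, so the longest strictly increasing subsequence has length 4 (e.g. 4, 6, 9, 12).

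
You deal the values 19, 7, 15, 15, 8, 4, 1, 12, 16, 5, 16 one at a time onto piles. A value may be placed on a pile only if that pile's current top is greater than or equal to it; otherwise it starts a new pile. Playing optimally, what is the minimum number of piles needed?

Place each on the leftmost legal pile:
19 → new pile 1 (tops now [19])
7 → pile 1 (tops now [7])
15 → new pile 2 (tops now [7, 15])
15 → pile 2 (tops now [7, 15])
8 → pile 2 (tops now [7, 8])
4 → pile 1 (tops now [4, 8])
1 → pile 1 (tops now [1, 8])
12 → new pile 3 (tops now [1, 8, 12])
16 → new pile 4 (tops now [1, 8, 12, 16])
5 → pile 2 (tops now [1, 5, 12, 16])
16 → pile 4 (tops now [1, 5, 12, 16])
Four piles.

4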